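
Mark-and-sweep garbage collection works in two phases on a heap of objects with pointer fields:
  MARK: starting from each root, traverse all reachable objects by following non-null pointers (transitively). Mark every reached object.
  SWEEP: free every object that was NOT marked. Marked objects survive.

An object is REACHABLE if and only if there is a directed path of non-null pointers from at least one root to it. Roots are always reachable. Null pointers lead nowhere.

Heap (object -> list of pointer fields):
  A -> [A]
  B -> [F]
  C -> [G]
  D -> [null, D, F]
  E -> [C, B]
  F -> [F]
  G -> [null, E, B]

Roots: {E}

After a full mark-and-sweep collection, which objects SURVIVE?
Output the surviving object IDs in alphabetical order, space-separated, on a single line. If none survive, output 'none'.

Roots: E
Mark E: refs=C B, marked=E
Mark C: refs=G, marked=C E
Mark B: refs=F, marked=B C E
Mark G: refs=null E B, marked=B C E G
Mark F: refs=F, marked=B C E F G
Unmarked (collected): A D

Answer: B C E F G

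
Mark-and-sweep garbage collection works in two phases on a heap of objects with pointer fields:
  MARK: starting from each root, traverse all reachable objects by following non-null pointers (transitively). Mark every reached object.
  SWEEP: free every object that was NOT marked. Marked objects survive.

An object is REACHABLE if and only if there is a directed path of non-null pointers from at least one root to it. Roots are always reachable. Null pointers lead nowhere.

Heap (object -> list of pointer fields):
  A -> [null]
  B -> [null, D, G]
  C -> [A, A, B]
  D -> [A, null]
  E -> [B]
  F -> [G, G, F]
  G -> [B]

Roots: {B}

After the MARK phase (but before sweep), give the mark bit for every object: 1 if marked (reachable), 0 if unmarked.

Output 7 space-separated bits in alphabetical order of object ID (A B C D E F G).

Roots: B
Mark B: refs=null D G, marked=B
Mark D: refs=A null, marked=B D
Mark G: refs=B, marked=B D G
Mark A: refs=null, marked=A B D G
Unmarked (collected): C E F

Answer: 1 1 0 1 0 0 1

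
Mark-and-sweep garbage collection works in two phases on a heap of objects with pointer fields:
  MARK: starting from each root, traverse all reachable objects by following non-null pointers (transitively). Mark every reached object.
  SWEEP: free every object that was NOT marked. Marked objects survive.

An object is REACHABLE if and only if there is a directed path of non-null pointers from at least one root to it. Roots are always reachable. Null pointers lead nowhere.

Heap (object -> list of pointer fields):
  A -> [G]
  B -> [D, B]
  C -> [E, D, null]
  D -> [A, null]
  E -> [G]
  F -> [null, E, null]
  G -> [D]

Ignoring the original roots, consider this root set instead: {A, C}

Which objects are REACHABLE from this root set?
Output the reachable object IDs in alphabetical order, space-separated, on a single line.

Answer: A C D E G

Derivation:
Roots: A C
Mark A: refs=G, marked=A
Mark C: refs=E D null, marked=A C
Mark G: refs=D, marked=A C G
Mark E: refs=G, marked=A C E G
Mark D: refs=A null, marked=A C D E G
Unmarked (collected): B F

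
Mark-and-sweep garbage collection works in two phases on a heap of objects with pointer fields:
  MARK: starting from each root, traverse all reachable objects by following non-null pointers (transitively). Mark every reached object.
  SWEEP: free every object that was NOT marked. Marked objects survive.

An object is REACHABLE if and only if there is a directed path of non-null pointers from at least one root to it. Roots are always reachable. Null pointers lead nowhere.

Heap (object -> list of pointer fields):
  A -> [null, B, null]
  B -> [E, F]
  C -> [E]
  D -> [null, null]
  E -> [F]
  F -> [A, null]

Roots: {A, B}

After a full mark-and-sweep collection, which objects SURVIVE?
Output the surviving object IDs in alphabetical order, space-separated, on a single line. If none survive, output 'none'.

Roots: A B
Mark A: refs=null B null, marked=A
Mark B: refs=E F, marked=A B
Mark E: refs=F, marked=A B E
Mark F: refs=A null, marked=A B E F
Unmarked (collected): C D

Answer: A B E F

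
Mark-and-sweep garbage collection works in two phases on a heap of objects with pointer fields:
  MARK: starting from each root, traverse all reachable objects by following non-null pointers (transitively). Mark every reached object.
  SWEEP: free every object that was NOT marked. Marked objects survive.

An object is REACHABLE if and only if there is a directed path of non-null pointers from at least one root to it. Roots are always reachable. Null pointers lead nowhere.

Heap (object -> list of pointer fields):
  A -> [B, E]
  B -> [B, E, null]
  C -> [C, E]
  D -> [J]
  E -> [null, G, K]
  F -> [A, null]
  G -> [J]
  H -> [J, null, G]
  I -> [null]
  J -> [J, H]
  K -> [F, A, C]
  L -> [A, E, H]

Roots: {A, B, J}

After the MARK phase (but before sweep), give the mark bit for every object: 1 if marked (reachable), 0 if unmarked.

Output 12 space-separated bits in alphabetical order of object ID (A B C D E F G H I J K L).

Answer: 1 1 1 0 1 1 1 1 0 1 1 0

Derivation:
Roots: A B J
Mark A: refs=B E, marked=A
Mark B: refs=B E null, marked=A B
Mark J: refs=J H, marked=A B J
Mark E: refs=null G K, marked=A B E J
Mark H: refs=J null G, marked=A B E H J
Mark G: refs=J, marked=A B E G H J
Mark K: refs=F A C, marked=A B E G H J K
Mark F: refs=A null, marked=A B E F G H J K
Mark C: refs=C E, marked=A B C E F G H J K
Unmarked (collected): D I L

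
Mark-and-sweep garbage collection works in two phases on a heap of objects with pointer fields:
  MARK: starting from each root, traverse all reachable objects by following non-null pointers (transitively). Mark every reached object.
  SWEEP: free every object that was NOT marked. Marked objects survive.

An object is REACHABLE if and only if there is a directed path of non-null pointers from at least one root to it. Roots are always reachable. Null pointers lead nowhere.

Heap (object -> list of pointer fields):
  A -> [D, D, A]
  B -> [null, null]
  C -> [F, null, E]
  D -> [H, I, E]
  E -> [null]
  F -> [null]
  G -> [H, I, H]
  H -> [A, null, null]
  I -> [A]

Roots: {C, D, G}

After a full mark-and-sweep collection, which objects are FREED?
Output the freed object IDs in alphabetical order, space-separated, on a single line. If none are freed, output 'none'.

Answer: B

Derivation:
Roots: C D G
Mark C: refs=F null E, marked=C
Mark D: refs=H I E, marked=C D
Mark G: refs=H I H, marked=C D G
Mark F: refs=null, marked=C D F G
Mark E: refs=null, marked=C D E F G
Mark H: refs=A null null, marked=C D E F G H
Mark I: refs=A, marked=C D E F G H I
Mark A: refs=D D A, marked=A C D E F G H I
Unmarked (collected): B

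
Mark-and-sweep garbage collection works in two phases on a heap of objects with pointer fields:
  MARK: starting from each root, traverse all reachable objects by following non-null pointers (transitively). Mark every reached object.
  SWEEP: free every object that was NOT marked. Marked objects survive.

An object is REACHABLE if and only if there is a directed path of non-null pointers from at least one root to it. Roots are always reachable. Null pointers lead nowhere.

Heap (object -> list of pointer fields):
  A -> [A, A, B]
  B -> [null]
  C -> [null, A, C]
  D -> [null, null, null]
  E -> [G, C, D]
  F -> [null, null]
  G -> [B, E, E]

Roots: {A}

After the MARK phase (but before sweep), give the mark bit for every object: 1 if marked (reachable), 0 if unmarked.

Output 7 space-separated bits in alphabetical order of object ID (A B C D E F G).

Answer: 1 1 0 0 0 0 0

Derivation:
Roots: A
Mark A: refs=A A B, marked=A
Mark B: refs=null, marked=A B
Unmarked (collected): C D E F G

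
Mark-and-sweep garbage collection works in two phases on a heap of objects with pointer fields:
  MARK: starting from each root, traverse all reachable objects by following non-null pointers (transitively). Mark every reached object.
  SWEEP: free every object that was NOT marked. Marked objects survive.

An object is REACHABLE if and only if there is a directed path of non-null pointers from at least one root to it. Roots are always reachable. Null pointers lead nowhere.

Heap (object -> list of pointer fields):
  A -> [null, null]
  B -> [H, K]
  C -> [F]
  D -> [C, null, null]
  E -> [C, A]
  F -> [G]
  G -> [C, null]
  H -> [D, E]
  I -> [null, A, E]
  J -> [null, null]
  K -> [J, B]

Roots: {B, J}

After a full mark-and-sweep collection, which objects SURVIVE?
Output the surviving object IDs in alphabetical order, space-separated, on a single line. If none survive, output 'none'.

Answer: A B C D E F G H J K

Derivation:
Roots: B J
Mark B: refs=H K, marked=B
Mark J: refs=null null, marked=B J
Mark H: refs=D E, marked=B H J
Mark K: refs=J B, marked=B H J K
Mark D: refs=C null null, marked=B D H J K
Mark E: refs=C A, marked=B D E H J K
Mark C: refs=F, marked=B C D E H J K
Mark A: refs=null null, marked=A B C D E H J K
Mark F: refs=G, marked=A B C D E F H J K
Mark G: refs=C null, marked=A B C D E F G H J K
Unmarked (collected): I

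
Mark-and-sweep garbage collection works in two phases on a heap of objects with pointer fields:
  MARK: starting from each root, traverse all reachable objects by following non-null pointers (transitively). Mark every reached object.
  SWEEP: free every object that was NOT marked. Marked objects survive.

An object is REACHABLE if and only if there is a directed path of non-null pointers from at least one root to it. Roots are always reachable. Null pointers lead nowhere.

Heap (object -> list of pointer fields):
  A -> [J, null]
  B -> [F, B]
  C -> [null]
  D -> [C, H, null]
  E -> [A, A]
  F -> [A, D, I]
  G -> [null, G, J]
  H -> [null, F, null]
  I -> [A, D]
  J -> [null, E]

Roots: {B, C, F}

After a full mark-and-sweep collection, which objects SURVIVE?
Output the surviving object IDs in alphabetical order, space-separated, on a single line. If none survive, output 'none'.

Roots: B C F
Mark B: refs=F B, marked=B
Mark C: refs=null, marked=B C
Mark F: refs=A D I, marked=B C F
Mark A: refs=J null, marked=A B C F
Mark D: refs=C H null, marked=A B C D F
Mark I: refs=A D, marked=A B C D F I
Mark J: refs=null E, marked=A B C D F I J
Mark H: refs=null F null, marked=A B C D F H I J
Mark E: refs=A A, marked=A B C D E F H I J
Unmarked (collected): G

Answer: A B C D E F H I J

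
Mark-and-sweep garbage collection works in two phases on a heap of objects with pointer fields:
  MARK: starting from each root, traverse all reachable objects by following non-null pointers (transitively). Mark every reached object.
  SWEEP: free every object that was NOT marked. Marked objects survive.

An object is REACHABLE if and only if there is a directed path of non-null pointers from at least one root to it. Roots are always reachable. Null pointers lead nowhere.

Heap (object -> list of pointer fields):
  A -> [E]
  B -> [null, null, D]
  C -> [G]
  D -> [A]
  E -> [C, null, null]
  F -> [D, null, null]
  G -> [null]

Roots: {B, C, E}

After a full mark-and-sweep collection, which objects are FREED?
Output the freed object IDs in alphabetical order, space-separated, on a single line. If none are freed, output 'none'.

Roots: B C E
Mark B: refs=null null D, marked=B
Mark C: refs=G, marked=B C
Mark E: refs=C null null, marked=B C E
Mark D: refs=A, marked=B C D E
Mark G: refs=null, marked=B C D E G
Mark A: refs=E, marked=A B C D E G
Unmarked (collected): F

Answer: F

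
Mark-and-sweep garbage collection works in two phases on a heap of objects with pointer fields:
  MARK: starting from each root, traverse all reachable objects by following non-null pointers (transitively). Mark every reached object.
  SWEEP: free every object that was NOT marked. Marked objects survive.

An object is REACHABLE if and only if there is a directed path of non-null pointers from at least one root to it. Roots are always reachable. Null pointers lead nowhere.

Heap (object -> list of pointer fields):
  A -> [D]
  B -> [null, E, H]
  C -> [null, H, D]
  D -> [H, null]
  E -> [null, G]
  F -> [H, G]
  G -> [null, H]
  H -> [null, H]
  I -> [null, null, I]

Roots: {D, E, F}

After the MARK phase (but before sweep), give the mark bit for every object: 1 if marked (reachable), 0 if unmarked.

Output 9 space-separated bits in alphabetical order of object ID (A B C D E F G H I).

Answer: 0 0 0 1 1 1 1 1 0

Derivation:
Roots: D E F
Mark D: refs=H null, marked=D
Mark E: refs=null G, marked=D E
Mark F: refs=H G, marked=D E F
Mark H: refs=null H, marked=D E F H
Mark G: refs=null H, marked=D E F G H
Unmarked (collected): A B C I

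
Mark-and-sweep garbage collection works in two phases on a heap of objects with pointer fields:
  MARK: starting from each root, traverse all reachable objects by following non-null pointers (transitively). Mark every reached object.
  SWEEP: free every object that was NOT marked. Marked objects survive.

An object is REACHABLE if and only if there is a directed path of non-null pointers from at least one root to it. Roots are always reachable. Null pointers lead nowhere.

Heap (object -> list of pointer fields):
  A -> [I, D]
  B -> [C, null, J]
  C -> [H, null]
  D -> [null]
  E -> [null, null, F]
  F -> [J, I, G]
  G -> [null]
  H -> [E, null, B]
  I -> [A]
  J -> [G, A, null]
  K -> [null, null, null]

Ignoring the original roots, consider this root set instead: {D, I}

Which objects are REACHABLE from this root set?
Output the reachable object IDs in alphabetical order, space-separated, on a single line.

Answer: A D I

Derivation:
Roots: D I
Mark D: refs=null, marked=D
Mark I: refs=A, marked=D I
Mark A: refs=I D, marked=A D I
Unmarked (collected): B C E F G H J K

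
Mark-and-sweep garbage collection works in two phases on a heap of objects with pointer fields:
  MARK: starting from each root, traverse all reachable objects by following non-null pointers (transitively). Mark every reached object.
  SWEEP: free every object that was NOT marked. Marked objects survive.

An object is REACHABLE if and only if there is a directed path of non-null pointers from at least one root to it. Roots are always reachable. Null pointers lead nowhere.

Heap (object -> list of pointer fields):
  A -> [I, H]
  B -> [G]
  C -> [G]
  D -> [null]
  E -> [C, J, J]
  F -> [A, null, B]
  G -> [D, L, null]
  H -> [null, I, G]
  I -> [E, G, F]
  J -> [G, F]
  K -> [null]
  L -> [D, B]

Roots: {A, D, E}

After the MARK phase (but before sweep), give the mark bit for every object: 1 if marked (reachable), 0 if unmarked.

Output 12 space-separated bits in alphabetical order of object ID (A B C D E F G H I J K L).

Roots: A D E
Mark A: refs=I H, marked=A
Mark D: refs=null, marked=A D
Mark E: refs=C J J, marked=A D E
Mark I: refs=E G F, marked=A D E I
Mark H: refs=null I G, marked=A D E H I
Mark C: refs=G, marked=A C D E H I
Mark J: refs=G F, marked=A C D E H I J
Mark G: refs=D L null, marked=A C D E G H I J
Mark F: refs=A null B, marked=A C D E F G H I J
Mark L: refs=D B, marked=A C D E F G H I J L
Mark B: refs=G, marked=A B C D E F G H I J L
Unmarked (collected): K

Answer: 1 1 1 1 1 1 1 1 1 1 0 1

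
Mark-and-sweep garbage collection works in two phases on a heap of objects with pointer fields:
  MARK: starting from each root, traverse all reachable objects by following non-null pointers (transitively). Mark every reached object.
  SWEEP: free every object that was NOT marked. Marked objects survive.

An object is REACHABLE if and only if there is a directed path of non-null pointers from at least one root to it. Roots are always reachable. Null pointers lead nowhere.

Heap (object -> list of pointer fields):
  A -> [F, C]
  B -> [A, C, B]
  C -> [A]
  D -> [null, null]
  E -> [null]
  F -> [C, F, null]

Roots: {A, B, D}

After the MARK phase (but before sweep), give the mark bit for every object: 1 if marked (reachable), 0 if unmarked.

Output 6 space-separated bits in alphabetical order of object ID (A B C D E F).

Answer: 1 1 1 1 0 1

Derivation:
Roots: A B D
Mark A: refs=F C, marked=A
Mark B: refs=A C B, marked=A B
Mark D: refs=null null, marked=A B D
Mark F: refs=C F null, marked=A B D F
Mark C: refs=A, marked=A B C D F
Unmarked (collected): E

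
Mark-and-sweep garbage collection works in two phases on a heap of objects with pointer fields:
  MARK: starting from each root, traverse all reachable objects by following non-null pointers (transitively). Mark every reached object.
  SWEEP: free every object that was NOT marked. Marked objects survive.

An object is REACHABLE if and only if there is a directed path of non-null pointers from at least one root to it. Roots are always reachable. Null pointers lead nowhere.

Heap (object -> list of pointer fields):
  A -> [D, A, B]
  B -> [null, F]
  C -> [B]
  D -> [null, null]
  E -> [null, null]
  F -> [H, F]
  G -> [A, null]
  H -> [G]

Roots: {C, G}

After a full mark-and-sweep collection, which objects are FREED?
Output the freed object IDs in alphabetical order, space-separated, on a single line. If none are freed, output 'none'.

Roots: C G
Mark C: refs=B, marked=C
Mark G: refs=A null, marked=C G
Mark B: refs=null F, marked=B C G
Mark A: refs=D A B, marked=A B C G
Mark F: refs=H F, marked=A B C F G
Mark D: refs=null null, marked=A B C D F G
Mark H: refs=G, marked=A B C D F G H
Unmarked (collected): E

Answer: E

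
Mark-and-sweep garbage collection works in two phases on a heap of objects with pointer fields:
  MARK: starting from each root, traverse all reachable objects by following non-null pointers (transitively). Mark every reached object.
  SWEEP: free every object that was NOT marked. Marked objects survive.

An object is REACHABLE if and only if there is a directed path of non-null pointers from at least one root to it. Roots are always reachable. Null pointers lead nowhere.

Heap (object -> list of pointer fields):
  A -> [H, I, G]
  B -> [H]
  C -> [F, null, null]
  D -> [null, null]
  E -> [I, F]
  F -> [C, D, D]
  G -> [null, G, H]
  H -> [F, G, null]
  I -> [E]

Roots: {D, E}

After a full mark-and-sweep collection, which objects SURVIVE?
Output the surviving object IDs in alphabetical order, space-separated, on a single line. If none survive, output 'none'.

Answer: C D E F I

Derivation:
Roots: D E
Mark D: refs=null null, marked=D
Mark E: refs=I F, marked=D E
Mark I: refs=E, marked=D E I
Mark F: refs=C D D, marked=D E F I
Mark C: refs=F null null, marked=C D E F I
Unmarked (collected): A B G H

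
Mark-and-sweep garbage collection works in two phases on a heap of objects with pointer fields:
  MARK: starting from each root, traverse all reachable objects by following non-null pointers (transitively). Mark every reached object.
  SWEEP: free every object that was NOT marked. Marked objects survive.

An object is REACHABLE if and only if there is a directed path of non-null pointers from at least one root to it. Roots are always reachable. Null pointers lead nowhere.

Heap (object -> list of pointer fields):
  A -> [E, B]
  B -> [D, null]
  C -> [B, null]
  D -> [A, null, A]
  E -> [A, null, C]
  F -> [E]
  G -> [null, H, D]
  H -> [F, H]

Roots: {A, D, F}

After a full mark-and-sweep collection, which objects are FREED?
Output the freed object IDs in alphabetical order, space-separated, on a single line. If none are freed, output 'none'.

Roots: A D F
Mark A: refs=E B, marked=A
Mark D: refs=A null A, marked=A D
Mark F: refs=E, marked=A D F
Mark E: refs=A null C, marked=A D E F
Mark B: refs=D null, marked=A B D E F
Mark C: refs=B null, marked=A B C D E F
Unmarked (collected): G H

Answer: G H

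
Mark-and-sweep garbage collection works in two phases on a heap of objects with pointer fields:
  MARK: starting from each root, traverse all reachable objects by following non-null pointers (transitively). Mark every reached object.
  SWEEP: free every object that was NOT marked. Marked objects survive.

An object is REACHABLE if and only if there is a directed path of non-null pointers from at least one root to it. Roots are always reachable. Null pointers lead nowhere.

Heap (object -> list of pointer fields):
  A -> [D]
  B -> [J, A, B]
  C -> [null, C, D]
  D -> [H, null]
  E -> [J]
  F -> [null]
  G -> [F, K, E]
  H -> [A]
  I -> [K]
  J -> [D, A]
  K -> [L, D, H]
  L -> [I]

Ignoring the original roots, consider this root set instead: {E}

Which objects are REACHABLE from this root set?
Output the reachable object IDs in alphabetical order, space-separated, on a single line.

Roots: E
Mark E: refs=J, marked=E
Mark J: refs=D A, marked=E J
Mark D: refs=H null, marked=D E J
Mark A: refs=D, marked=A D E J
Mark H: refs=A, marked=A D E H J
Unmarked (collected): B C F G I K L

Answer: A D E H J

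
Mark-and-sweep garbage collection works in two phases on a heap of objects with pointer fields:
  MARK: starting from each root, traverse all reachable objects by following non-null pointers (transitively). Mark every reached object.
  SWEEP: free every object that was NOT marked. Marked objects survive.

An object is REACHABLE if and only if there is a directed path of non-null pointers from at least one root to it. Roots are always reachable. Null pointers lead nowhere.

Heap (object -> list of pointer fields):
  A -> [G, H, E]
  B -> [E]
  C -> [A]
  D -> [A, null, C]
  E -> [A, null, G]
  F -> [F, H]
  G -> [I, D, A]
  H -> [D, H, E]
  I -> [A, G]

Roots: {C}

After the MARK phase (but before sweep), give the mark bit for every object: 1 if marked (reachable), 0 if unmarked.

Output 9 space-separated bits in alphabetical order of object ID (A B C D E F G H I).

Roots: C
Mark C: refs=A, marked=C
Mark A: refs=G H E, marked=A C
Mark G: refs=I D A, marked=A C G
Mark H: refs=D H E, marked=A C G H
Mark E: refs=A null G, marked=A C E G H
Mark I: refs=A G, marked=A C E G H I
Mark D: refs=A null C, marked=A C D E G H I
Unmarked (collected): B F

Answer: 1 0 1 1 1 0 1 1 1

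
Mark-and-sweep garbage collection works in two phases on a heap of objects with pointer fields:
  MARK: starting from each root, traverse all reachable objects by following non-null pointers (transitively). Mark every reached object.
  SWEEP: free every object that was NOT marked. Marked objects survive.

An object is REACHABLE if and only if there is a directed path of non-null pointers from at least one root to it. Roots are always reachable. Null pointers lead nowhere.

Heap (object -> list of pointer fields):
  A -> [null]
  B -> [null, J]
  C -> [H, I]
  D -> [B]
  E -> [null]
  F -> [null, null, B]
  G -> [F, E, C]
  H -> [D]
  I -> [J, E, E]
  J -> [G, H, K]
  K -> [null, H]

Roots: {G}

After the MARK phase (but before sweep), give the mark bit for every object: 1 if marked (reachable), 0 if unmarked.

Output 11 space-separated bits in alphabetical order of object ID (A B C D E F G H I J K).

Answer: 0 1 1 1 1 1 1 1 1 1 1

Derivation:
Roots: G
Mark G: refs=F E C, marked=G
Mark F: refs=null null B, marked=F G
Mark E: refs=null, marked=E F G
Mark C: refs=H I, marked=C E F G
Mark B: refs=null J, marked=B C E F G
Mark H: refs=D, marked=B C E F G H
Mark I: refs=J E E, marked=B C E F G H I
Mark J: refs=G H K, marked=B C E F G H I J
Mark D: refs=B, marked=B C D E F G H I J
Mark K: refs=null H, marked=B C D E F G H I J K
Unmarked (collected): A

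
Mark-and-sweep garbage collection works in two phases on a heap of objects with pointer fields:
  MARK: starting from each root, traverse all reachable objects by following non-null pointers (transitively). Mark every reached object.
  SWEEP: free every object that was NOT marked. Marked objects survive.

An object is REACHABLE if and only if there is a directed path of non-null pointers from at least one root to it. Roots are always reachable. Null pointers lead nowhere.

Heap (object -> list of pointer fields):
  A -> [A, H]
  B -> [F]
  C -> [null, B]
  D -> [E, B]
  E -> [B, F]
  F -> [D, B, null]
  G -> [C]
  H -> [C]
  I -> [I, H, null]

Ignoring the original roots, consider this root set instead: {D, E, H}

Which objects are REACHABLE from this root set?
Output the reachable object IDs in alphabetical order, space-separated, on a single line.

Answer: B C D E F H

Derivation:
Roots: D E H
Mark D: refs=E B, marked=D
Mark E: refs=B F, marked=D E
Mark H: refs=C, marked=D E H
Mark B: refs=F, marked=B D E H
Mark F: refs=D B null, marked=B D E F H
Mark C: refs=null B, marked=B C D E F H
Unmarked (collected): A G I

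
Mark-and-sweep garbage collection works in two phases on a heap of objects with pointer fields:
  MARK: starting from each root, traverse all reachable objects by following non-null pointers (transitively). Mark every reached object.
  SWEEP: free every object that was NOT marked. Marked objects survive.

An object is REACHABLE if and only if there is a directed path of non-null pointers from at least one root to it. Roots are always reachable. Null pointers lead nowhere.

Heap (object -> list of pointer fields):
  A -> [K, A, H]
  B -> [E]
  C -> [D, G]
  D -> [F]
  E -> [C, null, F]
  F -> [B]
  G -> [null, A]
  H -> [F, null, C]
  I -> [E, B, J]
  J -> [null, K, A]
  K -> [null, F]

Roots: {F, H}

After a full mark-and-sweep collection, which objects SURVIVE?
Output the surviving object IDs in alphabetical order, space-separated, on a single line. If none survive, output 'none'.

Roots: F H
Mark F: refs=B, marked=F
Mark H: refs=F null C, marked=F H
Mark B: refs=E, marked=B F H
Mark C: refs=D G, marked=B C F H
Mark E: refs=C null F, marked=B C E F H
Mark D: refs=F, marked=B C D E F H
Mark G: refs=null A, marked=B C D E F G H
Mark A: refs=K A H, marked=A B C D E F G H
Mark K: refs=null F, marked=A B C D E F G H K
Unmarked (collected): I J

Answer: A B C D E F G H K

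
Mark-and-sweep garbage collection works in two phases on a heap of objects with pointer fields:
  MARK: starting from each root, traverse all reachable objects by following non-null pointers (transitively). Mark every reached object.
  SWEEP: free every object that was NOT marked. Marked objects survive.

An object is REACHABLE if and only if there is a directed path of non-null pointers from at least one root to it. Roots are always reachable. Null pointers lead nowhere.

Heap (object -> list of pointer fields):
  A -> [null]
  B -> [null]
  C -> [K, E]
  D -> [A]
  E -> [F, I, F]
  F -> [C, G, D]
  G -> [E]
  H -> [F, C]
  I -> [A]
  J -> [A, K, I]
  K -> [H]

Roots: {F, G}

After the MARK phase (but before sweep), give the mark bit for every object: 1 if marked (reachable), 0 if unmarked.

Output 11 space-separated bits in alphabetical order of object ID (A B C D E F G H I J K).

Answer: 1 0 1 1 1 1 1 1 1 0 1

Derivation:
Roots: F G
Mark F: refs=C G D, marked=F
Mark G: refs=E, marked=F G
Mark C: refs=K E, marked=C F G
Mark D: refs=A, marked=C D F G
Mark E: refs=F I F, marked=C D E F G
Mark K: refs=H, marked=C D E F G K
Mark A: refs=null, marked=A C D E F G K
Mark I: refs=A, marked=A C D E F G I K
Mark H: refs=F C, marked=A C D E F G H I K
Unmarked (collected): B J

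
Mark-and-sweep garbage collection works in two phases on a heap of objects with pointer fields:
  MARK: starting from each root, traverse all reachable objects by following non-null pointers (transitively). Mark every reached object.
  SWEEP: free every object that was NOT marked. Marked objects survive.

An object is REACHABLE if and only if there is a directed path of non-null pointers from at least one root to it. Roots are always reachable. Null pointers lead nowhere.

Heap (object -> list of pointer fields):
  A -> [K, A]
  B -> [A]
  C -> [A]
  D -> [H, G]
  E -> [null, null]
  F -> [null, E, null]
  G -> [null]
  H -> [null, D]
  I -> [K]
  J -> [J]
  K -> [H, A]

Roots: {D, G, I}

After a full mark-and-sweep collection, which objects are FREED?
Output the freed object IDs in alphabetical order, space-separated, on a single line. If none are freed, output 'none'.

Answer: B C E F J

Derivation:
Roots: D G I
Mark D: refs=H G, marked=D
Mark G: refs=null, marked=D G
Mark I: refs=K, marked=D G I
Mark H: refs=null D, marked=D G H I
Mark K: refs=H A, marked=D G H I K
Mark A: refs=K A, marked=A D G H I K
Unmarked (collected): B C E F J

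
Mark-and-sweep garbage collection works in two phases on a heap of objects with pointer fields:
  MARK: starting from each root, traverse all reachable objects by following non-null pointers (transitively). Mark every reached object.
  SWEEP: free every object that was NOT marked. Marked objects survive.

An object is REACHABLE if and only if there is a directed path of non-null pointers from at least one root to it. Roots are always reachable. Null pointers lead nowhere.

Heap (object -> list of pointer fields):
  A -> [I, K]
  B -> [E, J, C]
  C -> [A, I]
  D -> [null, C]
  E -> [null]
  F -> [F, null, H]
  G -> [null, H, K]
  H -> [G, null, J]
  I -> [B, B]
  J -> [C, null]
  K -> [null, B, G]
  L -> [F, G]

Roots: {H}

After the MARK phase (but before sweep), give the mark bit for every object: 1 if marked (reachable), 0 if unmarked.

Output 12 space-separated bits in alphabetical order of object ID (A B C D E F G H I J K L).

Roots: H
Mark H: refs=G null J, marked=H
Mark G: refs=null H K, marked=G H
Mark J: refs=C null, marked=G H J
Mark K: refs=null B G, marked=G H J K
Mark C: refs=A I, marked=C G H J K
Mark B: refs=E J C, marked=B C G H J K
Mark A: refs=I K, marked=A B C G H J K
Mark I: refs=B B, marked=A B C G H I J K
Mark E: refs=null, marked=A B C E G H I J K
Unmarked (collected): D F L

Answer: 1 1 1 0 1 0 1 1 1 1 1 0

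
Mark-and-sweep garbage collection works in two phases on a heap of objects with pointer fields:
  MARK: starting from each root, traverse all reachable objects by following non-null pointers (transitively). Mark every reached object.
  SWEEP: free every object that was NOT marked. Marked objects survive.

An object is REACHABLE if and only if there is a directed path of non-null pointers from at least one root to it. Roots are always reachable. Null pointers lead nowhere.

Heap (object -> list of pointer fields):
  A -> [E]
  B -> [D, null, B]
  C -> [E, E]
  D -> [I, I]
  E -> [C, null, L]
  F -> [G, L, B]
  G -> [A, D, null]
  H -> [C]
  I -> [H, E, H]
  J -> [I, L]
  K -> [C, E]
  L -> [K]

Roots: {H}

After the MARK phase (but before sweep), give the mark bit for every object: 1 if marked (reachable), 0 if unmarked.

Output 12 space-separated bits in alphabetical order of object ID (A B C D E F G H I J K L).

Roots: H
Mark H: refs=C, marked=H
Mark C: refs=E E, marked=C H
Mark E: refs=C null L, marked=C E H
Mark L: refs=K, marked=C E H L
Mark K: refs=C E, marked=C E H K L
Unmarked (collected): A B D F G I J

Answer: 0 0 1 0 1 0 0 1 0 0 1 1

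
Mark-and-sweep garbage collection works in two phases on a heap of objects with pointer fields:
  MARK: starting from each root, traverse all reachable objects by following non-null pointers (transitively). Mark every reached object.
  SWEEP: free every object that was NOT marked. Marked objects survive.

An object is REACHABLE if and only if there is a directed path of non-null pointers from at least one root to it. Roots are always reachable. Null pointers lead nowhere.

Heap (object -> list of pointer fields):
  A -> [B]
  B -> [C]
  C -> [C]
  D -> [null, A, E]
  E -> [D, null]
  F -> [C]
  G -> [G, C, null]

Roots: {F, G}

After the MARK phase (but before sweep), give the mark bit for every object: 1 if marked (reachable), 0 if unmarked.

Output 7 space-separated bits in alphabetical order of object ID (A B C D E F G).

Roots: F G
Mark F: refs=C, marked=F
Mark G: refs=G C null, marked=F G
Mark C: refs=C, marked=C F G
Unmarked (collected): A B D E

Answer: 0 0 1 0 0 1 1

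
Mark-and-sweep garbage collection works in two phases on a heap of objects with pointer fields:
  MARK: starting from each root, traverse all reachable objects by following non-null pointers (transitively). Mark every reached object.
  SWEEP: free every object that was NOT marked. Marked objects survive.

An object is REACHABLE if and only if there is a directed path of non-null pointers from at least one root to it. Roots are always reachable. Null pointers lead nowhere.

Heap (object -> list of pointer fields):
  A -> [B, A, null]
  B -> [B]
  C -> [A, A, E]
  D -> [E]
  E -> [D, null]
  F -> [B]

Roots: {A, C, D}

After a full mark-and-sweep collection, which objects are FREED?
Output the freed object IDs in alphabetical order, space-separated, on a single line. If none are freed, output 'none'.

Roots: A C D
Mark A: refs=B A null, marked=A
Mark C: refs=A A E, marked=A C
Mark D: refs=E, marked=A C D
Mark B: refs=B, marked=A B C D
Mark E: refs=D null, marked=A B C D E
Unmarked (collected): F

Answer: F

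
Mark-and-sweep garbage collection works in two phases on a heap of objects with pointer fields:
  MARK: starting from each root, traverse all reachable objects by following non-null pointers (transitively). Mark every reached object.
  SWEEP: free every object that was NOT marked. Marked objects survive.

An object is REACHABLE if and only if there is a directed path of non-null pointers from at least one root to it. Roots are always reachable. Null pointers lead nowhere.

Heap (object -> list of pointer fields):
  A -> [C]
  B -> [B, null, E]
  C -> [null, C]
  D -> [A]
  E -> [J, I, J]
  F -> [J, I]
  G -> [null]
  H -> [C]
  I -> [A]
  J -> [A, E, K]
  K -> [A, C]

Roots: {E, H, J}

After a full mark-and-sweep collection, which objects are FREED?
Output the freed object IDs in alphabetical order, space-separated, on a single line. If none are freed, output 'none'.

Answer: B D F G

Derivation:
Roots: E H J
Mark E: refs=J I J, marked=E
Mark H: refs=C, marked=E H
Mark J: refs=A E K, marked=E H J
Mark I: refs=A, marked=E H I J
Mark C: refs=null C, marked=C E H I J
Mark A: refs=C, marked=A C E H I J
Mark K: refs=A C, marked=A C E H I J K
Unmarked (collected): B D F G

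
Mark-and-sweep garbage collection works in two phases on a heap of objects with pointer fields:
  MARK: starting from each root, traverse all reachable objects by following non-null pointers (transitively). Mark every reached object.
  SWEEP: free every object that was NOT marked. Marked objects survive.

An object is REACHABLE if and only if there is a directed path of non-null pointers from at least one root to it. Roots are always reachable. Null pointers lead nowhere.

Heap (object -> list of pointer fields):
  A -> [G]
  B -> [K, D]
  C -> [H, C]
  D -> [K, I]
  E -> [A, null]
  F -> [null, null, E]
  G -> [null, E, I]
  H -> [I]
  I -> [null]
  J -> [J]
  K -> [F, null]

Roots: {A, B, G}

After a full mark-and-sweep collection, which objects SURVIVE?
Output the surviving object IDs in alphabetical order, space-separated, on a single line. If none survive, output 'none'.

Answer: A B D E F G I K

Derivation:
Roots: A B G
Mark A: refs=G, marked=A
Mark B: refs=K D, marked=A B
Mark G: refs=null E I, marked=A B G
Mark K: refs=F null, marked=A B G K
Mark D: refs=K I, marked=A B D G K
Mark E: refs=A null, marked=A B D E G K
Mark I: refs=null, marked=A B D E G I K
Mark F: refs=null null E, marked=A B D E F G I K
Unmarked (collected): C H J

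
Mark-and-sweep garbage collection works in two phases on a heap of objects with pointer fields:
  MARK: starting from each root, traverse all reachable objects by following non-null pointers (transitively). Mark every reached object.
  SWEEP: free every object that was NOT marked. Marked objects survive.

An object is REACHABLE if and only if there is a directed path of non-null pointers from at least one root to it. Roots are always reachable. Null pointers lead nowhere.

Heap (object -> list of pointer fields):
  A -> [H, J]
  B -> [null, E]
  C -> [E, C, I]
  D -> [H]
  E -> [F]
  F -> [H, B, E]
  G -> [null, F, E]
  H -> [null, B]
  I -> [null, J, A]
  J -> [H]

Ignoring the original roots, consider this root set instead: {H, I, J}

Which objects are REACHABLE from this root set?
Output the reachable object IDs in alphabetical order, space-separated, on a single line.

Answer: A B E F H I J

Derivation:
Roots: H I J
Mark H: refs=null B, marked=H
Mark I: refs=null J A, marked=H I
Mark J: refs=H, marked=H I J
Mark B: refs=null E, marked=B H I J
Mark A: refs=H J, marked=A B H I J
Mark E: refs=F, marked=A B E H I J
Mark F: refs=H B E, marked=A B E F H I J
Unmarked (collected): C D G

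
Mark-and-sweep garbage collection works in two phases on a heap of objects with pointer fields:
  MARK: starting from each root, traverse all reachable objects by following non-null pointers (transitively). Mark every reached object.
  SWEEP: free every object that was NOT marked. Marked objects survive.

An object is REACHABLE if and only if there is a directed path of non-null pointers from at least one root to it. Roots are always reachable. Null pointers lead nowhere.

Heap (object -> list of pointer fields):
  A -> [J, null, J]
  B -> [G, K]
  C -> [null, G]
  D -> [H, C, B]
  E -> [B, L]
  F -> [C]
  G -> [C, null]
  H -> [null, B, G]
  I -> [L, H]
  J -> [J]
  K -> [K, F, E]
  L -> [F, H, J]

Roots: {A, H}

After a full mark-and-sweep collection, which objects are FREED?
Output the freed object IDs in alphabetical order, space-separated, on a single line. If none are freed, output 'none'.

Answer: D I

Derivation:
Roots: A H
Mark A: refs=J null J, marked=A
Mark H: refs=null B G, marked=A H
Mark J: refs=J, marked=A H J
Mark B: refs=G K, marked=A B H J
Mark G: refs=C null, marked=A B G H J
Mark K: refs=K F E, marked=A B G H J K
Mark C: refs=null G, marked=A B C G H J K
Mark F: refs=C, marked=A B C F G H J K
Mark E: refs=B L, marked=A B C E F G H J K
Mark L: refs=F H J, marked=A B C E F G H J K L
Unmarked (collected): D I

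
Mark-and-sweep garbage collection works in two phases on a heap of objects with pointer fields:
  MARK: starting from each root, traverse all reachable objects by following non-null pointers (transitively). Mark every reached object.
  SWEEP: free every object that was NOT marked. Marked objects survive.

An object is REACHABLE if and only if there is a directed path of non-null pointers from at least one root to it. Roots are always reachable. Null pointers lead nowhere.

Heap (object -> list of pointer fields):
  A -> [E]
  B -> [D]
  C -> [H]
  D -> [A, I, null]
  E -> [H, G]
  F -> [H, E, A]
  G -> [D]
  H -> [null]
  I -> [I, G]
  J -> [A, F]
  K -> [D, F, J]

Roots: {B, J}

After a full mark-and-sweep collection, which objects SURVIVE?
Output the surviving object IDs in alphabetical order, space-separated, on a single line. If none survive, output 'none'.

Roots: B J
Mark B: refs=D, marked=B
Mark J: refs=A F, marked=B J
Mark D: refs=A I null, marked=B D J
Mark A: refs=E, marked=A B D J
Mark F: refs=H E A, marked=A B D F J
Mark I: refs=I G, marked=A B D F I J
Mark E: refs=H G, marked=A B D E F I J
Mark H: refs=null, marked=A B D E F H I J
Mark G: refs=D, marked=A B D E F G H I J
Unmarked (collected): C K

Answer: A B D E F G H I J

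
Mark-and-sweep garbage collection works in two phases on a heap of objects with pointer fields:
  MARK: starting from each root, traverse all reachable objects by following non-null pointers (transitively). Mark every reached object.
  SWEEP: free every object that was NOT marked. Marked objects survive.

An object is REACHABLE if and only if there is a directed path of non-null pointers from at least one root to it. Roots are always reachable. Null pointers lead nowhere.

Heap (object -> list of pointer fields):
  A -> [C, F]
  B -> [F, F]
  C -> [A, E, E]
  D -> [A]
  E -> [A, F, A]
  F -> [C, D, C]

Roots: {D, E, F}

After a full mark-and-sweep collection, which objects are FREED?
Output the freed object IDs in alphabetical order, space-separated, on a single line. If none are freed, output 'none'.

Roots: D E F
Mark D: refs=A, marked=D
Mark E: refs=A F A, marked=D E
Mark F: refs=C D C, marked=D E F
Mark A: refs=C F, marked=A D E F
Mark C: refs=A E E, marked=A C D E F
Unmarked (collected): B

Answer: B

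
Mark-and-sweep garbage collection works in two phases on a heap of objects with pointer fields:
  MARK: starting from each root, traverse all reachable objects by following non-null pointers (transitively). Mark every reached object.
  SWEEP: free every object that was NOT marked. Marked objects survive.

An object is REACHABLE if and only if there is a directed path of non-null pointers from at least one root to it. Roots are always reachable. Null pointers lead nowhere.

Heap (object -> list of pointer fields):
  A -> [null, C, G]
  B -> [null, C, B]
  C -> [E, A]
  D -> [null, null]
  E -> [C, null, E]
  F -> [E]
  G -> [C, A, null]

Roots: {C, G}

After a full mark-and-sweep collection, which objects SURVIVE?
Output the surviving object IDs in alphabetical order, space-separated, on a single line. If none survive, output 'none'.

Answer: A C E G

Derivation:
Roots: C G
Mark C: refs=E A, marked=C
Mark G: refs=C A null, marked=C G
Mark E: refs=C null E, marked=C E G
Mark A: refs=null C G, marked=A C E G
Unmarked (collected): B D F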